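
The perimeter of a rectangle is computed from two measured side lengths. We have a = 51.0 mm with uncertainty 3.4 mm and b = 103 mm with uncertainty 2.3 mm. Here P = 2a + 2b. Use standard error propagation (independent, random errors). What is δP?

8.21 mm

P is a linear combination, so absolute uncertainties add in quadrature:
  (2·δa)² = 46.2;  (2·δb)² = 21.2
δP = √(67.4) = 8.21 mm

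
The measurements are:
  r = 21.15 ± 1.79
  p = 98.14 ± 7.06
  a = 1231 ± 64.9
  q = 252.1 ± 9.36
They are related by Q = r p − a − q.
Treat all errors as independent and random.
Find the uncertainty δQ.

Let w = r·p = 2076. δw/w = √((1·δr/r)² + (1·δp/p)²) = √(0.00716 + 0.00518) = 0.111, so δw = 231.
Q = w − a − q: δQ = √(δw² + δa² + δq²) = √(53200 + 4210 + 87.6) = 240

240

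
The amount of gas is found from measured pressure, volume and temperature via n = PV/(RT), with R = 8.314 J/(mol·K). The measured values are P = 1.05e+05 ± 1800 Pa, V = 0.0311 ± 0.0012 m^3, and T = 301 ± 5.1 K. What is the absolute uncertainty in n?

n is a product of powers, so relative uncertainties combine in quadrature:
  (1·δP/P)² = (1×0.0171)² = 0.000294;  (1·δV/V)² = (1×0.0386)² = 0.00149;  (-1·δT/T)² = (-1×0.0169)² = 0.000287
δn/n = √(0.00207) = 0.0455
n = 1.30 mol, so δn = 0.0455 × 1.30 = 0.0594 mol.

0.0594 mol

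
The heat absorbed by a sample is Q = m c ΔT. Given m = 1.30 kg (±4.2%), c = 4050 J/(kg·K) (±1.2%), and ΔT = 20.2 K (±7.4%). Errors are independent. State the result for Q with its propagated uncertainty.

(1.06 ± 0.0914) × 10^5 J

Products/powers → add relative errors in quadrature, weighted by exponent:
  (1·δm/m)² = (1×0.0420)² = 0.00176;  (1·δc/c)² = (1×0.0120)² = 0.000144;  (1·δΔT/ΔT)² = (1×0.0740)² = 0.00548
δQ/Q = √(0.00738) = 0.0859
Q = 1.06e+05 J, so δQ = 0.0859 × 1.06e+05 = 9140 J.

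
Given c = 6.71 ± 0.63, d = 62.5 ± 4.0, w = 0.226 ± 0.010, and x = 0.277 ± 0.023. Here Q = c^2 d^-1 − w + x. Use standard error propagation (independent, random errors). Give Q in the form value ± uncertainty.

0.771 ± 0.145

Let p = c^2·d^-1 = 0.720. δp/p = √((2·δc/c)² + (-1·δd/d)²) = √(0.0353 + 0.00410) = 0.198, so δp = 0.143.
Q = p − w + x: δQ = √(δp² + δw² + δx²) = √(0.0204 + 0.000100 + 0.000529) = 0.145
Q = 0.771.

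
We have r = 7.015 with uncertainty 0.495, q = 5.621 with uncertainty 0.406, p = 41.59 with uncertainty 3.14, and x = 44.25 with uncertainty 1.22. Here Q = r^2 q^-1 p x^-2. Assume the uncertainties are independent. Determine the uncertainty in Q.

Each factor contributes (exponent × relative error)² to (δQ/Q)²:
  (2·δr/r)² = (2×0.0706)² = 0.0199;  (-1·δq/q)² = (-1×0.0722)² = 0.00522;  (1·δp/p)² = (1×0.0755)² = 0.00570;  (-2·δx/x)² = (-2×0.0276)² = 0.00304
δQ/Q = √(0.0339) = 0.184
Q = 0.1860, so δQ = 0.184 × 0.1860 = 0.0342.

0.0342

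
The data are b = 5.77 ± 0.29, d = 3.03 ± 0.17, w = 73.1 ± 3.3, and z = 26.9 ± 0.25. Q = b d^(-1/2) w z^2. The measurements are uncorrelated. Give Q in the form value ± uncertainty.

(1.75 ± 0.132) × 10^5

For a monomial Q ∝ b, d^(-1/2), w, z^2, fractional errors add in quadrature:
  (1·δb/b)² = (1×0.0503)² = 0.00253;  (−½·δd/d)² = (-0.5×0.0561)² = 0.000787;  (1·δw/w)² = (1×0.0451)² = 0.00204;  (2·δz/z)² = (2×0.00929)² = 0.000345
δQ/Q = √(0.00570) = 0.0755
Q = 1.75e+05, so δQ = 0.0755 × 1.75e+05 = 13200.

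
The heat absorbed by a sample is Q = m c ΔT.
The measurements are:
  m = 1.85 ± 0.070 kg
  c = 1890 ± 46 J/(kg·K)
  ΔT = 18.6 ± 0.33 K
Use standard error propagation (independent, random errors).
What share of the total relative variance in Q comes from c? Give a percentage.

25.3%

(δQ/Q)² = (1·δm/m)² + (1·δc/c)² + (1·δΔT/ΔT)²
  m term: (1×0.0378)² = 0.00143
  c term: (1×0.0243)² = 0.000592
  ΔT term: (1×0.0177)² = 0.000315
Total = 0.00234. Share from c = 0.000592/0.00234 = 0.253.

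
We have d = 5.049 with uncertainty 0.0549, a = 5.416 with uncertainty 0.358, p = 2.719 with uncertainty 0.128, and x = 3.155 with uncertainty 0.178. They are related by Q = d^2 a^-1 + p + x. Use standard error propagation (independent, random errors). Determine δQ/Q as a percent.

3.73%

Let w = d^2·a^-1 = 4.707. δw/w = √((2·δd/d)² + (-1·δa/a)²) = √(0.000473 + 0.00437) = 0.0696, so δw = 0.328.
Q = w + p + x: δQ = √(δw² + δp² + δx²) = √(0.107 + 0.0164 + 0.0317) = 0.394
Q = 10.58, so δQ/Q = 0.394/10.58 = 0.0373.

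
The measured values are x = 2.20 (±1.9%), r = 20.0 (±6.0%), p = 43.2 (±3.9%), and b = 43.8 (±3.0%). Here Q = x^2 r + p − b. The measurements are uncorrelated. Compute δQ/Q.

Let w = x^2·r = 96.8. δw/w = √((2·δx/x)² + (1·δr/r)²) = √(0.00144 + 0.00360) = 0.0710, so δw = 6.87.
Q = w + p − b: δQ = √(δw² + δp² + δb²) = √(47.3 + 2.84 + 1.73) = 7.20
Q = 96.2, so δQ/Q = 7.20/96.2 = 0.0748.

0.0748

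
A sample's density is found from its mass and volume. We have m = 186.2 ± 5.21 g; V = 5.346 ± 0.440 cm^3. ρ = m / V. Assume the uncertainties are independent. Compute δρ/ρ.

0.0869

Products/powers → add relative errors in quadrature, weighted by exponent:
  (1·δm/m)² = (1×0.0280)² = 0.000783;  (-1·δV/V)² = (-1×0.0823)² = 0.00677
δρ/ρ = √(0.00756) = 0.0869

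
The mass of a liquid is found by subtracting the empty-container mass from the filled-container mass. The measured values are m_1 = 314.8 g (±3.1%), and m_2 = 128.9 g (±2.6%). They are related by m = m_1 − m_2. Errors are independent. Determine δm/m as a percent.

For a sum/difference, combine absolute errors in quadrature:
  (δm_1)² = 95.2;  (δm_2)² = 11.2
δm = √(106) = 10.3 g
m = 185.9 g, so δm/m = 10.3/185.9 = 0.0555.

5.55%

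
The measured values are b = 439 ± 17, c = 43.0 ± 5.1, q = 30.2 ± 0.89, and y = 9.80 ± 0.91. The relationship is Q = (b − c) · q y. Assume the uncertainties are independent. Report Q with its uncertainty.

Let u = b − c = 396. δu = √(δb² + δc²) = √(289 + 26.0) = 17.7, so δu/u = 0.0448.
Q is then a monomial in u, q, y:
δQ/Q = √((δu/u)² + (1·δq/q)² + (1·δy/y)²) = √(0.00201 + 0.000868 + 0.00862) = 0.107
Q = 1.17e+05, so δQ = 0.107 × 1.17e+05 = 12600.

(1.17 ± 0.126) × 10^5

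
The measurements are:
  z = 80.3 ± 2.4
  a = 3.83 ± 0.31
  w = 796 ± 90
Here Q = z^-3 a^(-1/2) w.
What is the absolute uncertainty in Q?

0.000118

Relative error in a monomial: (δQ/Q)² = Σ (nᵢ · δxᵢ/xᵢ)².
  (-3·δz/z)² = (-3×0.0299)² = 0.00804;  (−½·δa/a)² = (-0.5×0.0809)² = 0.00164;  (1·δw/w)² = (1×0.113)² = 0.0128
δQ/Q = √(0.0225) = 0.150
Q = 0.000786, so δQ = 0.150 × 0.000786 = 0.000118.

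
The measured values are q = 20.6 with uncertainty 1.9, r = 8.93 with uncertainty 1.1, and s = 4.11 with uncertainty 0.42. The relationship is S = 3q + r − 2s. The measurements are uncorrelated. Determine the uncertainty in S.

Sums and differences: (δS)² = Σ (cᵢ δxᵢ)².
  (3·δq)² = 32.5;  (δr)² = 1.21;  (2·δs)² = 0.706
δS = √(34.4) = 5.87

5.87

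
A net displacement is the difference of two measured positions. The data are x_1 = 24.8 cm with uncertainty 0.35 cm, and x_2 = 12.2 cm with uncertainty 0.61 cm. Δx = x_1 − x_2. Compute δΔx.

0.703 cm

Each term contributes (cᵢ δxᵢ)² to (δΔx)²:
  (δx_1)² = 0.122;  (δx_2)² = 0.372
δΔx = √(0.495) = 0.703 cm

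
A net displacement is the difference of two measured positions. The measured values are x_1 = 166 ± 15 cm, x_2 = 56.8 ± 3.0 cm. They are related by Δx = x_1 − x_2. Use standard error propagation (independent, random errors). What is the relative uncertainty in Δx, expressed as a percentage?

14.0%

Sums and differences: (δΔx)² = Σ (cᵢ δxᵢ)².
  (δx_1)² = 225;  (δx_2)² = 9.00
δΔx = √(234) = 15.3 cm
Δx = 109 cm, so δΔx/Δx = 15.3/109 = 0.140.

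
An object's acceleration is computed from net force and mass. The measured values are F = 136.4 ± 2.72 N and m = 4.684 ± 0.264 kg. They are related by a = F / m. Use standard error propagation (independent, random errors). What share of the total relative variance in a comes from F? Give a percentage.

11.1%

(δa/a)² = (1·δF/F)² + (-1·δm/m)²
  F term: (1×0.0199)² = 0.000398
  m term: (-1×0.0564)² = 0.00318
Total = 0.00357. Share from F = 0.000398/0.00357 = 0.111.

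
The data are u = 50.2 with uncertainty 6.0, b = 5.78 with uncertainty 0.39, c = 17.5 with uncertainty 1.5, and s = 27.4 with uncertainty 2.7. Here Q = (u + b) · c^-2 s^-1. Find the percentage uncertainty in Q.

22.5%

Let w = u + b = 56.0. δw = √(δu² + δb²) = √(36.0 + 0.152) = 6.01, so δw/w = 0.107.
Q is then a monomial in w, c, s:
δQ/Q = √((δw/w)² + (-2·δc/c)² + (-1·δs/s)²) = √(0.0115 + 0.0294 + 0.00971) = 0.225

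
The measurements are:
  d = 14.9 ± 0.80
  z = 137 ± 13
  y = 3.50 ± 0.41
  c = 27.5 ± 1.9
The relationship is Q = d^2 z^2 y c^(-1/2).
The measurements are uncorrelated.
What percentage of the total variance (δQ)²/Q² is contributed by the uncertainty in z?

57.7%

(δQ/Q)² = (2·δd/d)² + (2·δz/z)² + (1·δy/y)² + (−½·δc/c)²
  d term: (2×0.0537)² = 0.0115
  z term: (2×0.0949)² = 0.0360
  y term: (1×0.117)² = 0.0137
  c term: (-0.5×0.0691)² = 0.00119
Total = 0.0625. Share from z = 0.0360/0.0625 = 0.577.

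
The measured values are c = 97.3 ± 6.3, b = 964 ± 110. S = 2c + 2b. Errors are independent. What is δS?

Each term contributes (cᵢ δxᵢ)² to (δS)²:
  (2·δc)² = 159;  (2·δb)² = 48400
δS = √(48600) = 220

220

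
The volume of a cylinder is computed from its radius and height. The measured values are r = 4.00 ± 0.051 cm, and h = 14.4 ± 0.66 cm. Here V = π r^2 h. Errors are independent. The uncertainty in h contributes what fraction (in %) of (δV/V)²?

(δV/V)² = (2·δr/r)² + (1·δh/h)²
  r term: (2×0.0127)² = 0.000650
  h term: (1×0.0458)² = 0.00210
Total = 0.00275. Share from h = 0.00210/0.00275 = 0.764.

76.4%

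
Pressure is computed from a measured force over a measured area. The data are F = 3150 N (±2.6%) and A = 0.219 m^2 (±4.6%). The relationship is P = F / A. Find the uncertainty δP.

For a monomial P ∝ F, A^-1, fractional errors add in quadrature:
  (1·δF/F)² = (1×0.0260)² = 0.000676;  (-1·δA/A)² = (-1×0.0460)² = 0.00212
δP/P = √(0.00279) = 0.0528
P = 14400 Pa, so δP = 0.0528 × 14400 = 760 Pa.

760 Pa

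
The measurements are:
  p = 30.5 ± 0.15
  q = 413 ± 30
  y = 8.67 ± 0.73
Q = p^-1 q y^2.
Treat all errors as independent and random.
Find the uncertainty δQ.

187

For a monomial Q ∝ p^-1, q, y^2, fractional errors add in quadrature:
  (-1·δp/p)² = (-1×0.00492)² = 2.42e-05;  (1·δq/q)² = (1×0.0726)² = 0.00528;  (2·δy/y)² = (2×0.0842)² = 0.0284
δQ/Q = √(0.0337) = 0.183
Q = 1020, so δQ = 0.183 × 1020 = 187.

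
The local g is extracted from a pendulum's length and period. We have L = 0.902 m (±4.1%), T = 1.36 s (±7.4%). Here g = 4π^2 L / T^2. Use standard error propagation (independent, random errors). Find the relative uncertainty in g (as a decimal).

Relative error in a monomial: (δg/g)² = Σ (nᵢ · δxᵢ/xᵢ)².
  (1·δL/L)² = (1×0.0410)² = 0.00168;  (-2·δT/T)² = (-2×0.0740)² = 0.0219
δg/g = √(0.0236) = 0.154

0.154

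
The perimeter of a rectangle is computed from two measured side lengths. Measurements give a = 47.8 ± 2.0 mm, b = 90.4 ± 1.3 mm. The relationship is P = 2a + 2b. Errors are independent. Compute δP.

P is a linear combination, so absolute uncertainties add in quadrature:
  (2·δa)² = 16.0;  (2·δb)² = 6.76
δP = √(22.8) = 4.77 mm

4.77 mm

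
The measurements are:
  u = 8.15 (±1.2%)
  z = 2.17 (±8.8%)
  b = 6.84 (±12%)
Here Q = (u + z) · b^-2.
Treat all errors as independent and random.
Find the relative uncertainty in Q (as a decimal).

Let w = u + z = 10.3. δw = √(δu² + δz²) = √(0.00956 + 0.0365) = 0.215, so δw/w = 0.0208.
Q is then a monomial in w, b:
δQ/Q = √((δw/w)² + (-2·δb/b)²) = √(0.000432 + 0.0576) = 0.241

0.241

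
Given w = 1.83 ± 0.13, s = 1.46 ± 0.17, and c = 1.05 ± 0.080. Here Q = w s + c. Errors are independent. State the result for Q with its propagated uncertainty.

3.72 ± 0.373

Let p = w·s = 2.67. δp/p = √((1·δw/w)² + (1·δs/s)²) = √(0.00505 + 0.0136) = 0.136, so δp = 0.364.
Q = p + c: δQ = √(δp² + δc²) = √(0.133 + 0.00640) = 0.373
Q = 3.72.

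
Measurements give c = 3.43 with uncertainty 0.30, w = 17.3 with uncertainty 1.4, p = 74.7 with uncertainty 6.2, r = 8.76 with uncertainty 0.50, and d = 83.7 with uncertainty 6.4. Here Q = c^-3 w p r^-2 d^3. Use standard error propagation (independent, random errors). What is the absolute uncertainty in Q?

For a monomial Q ∝ c^-3, w, p, r^-2, d^3, fractional errors add in quadrature:
  (-3·δc/c)² = (-3×0.0875)² = 0.0688;  (1·δw/w)² = (1×0.0809)² = 0.00655;  (1·δp/p)² = (1×0.0830)² = 0.00689;  (-2·δr/r)² = (-2×0.0571)² = 0.0130;  (3·δd/d)² = (3×0.0765)² = 0.0526
δQ/Q = √(0.148) = 0.385
Q = 2.45e+05, so δQ = 0.385 × 2.45e+05 = 94100.

94100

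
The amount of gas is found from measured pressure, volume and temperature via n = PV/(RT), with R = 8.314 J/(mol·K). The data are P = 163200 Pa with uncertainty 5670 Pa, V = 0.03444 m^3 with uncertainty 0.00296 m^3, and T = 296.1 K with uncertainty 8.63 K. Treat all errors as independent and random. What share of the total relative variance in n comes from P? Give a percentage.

12.8%

(δn/n)² = (1·δP/P)² + (1·δV/V)² + (-1·δT/T)²
  P term: (1×0.0347)² = 0.00121
  V term: (1×0.0859)² = 0.00739
  T term: (-1×0.0291)² = 0.000849
Total = 0.00944. Share from P = 0.00121/0.00944 = 0.128.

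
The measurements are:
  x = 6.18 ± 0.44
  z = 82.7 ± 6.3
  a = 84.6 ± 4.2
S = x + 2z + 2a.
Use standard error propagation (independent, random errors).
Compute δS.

Sums and differences: (δS)² = Σ (cᵢ δxᵢ)².
  (δx)² = 0.194;  (2·δz)² = 159;  (2·δa)² = 70.6
δS = √(230) = 15.1

15.1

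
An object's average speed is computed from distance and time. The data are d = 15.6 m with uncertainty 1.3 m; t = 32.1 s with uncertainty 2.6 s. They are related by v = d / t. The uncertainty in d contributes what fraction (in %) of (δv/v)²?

(δv/v)² = (1·δd/d)² + (-1·δt/t)²
  d term: (1×0.0833)² = 0.00694
  t term: (-1×0.0810)² = 0.00656
Total = 0.0135. Share from d = 0.00694/0.0135 = 0.514.

51.4%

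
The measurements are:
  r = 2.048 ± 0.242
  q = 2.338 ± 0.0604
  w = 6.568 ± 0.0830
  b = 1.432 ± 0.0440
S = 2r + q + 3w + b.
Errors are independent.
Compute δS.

0.549

S is a linear combination, so absolute uncertainties add in quadrature:
  (2·δr)² = 0.234;  (δq)² = 0.00365;  (3·δw)² = 0.0620;  (δb)² = 0.00194
δS = √(0.302) = 0.549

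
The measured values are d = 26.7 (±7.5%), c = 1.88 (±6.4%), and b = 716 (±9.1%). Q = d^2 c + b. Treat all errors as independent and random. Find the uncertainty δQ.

Let p = d^2·c = 1340. δp/p = √((2·δd/d)² + (1·δc/c)²) = √(0.0225 + 0.00410) = 0.163, so δp = 219.
Q = p + b: δQ = √(δp² + δb²) = √(47800 + 4250) = 228

228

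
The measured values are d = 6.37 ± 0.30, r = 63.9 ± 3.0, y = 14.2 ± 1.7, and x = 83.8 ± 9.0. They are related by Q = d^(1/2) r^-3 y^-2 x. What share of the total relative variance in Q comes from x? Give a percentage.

12.9%

(δQ/Q)² = (½·δd/d)² + (-3·δr/r)² + (-2·δy/y)² + (1·δx/x)²
  d term: (0.5×0.0471)² = 0.000555
  r term: (-3×0.0469)² = 0.0198
  y term: (-2×0.120)² = 0.0573
  x term: (1×0.107)² = 0.0115
Total = 0.0893. Share from x = 0.0115/0.0893 = 0.129.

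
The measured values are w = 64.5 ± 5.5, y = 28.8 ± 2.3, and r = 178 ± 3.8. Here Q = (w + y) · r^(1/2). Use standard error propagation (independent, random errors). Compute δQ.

Let u = w + y = 93.3. δu = √(δw² + δy²) = √(30.2 + 5.29) = 5.96, so δu/u = 0.0639.
Q is then a monomial in u, r:
δQ/Q = √((δu/u)² + (½·δr/r)²) = √(0.00408 + 0.000114) = 0.0648
Q = 1240, so δQ = 0.0648 × 1240 = 80.6.

80.6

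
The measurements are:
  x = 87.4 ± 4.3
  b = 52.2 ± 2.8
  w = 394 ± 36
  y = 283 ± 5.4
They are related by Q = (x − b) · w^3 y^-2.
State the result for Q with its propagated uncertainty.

26900 ± 8410

Let u = x − b = 35.2. δu = √(δx² + δb²) = √(18.5 + 7.84) = 5.13, so δu/u = 0.146.
Q is then a monomial in u, w, y:
δQ/Q = √((δu/u)² + (3·δw/w)² + (-2·δy/y)²) = √(0.0213 + 0.0751 + 0.00146) = 0.313
Q = 26900, so δQ = 0.313 × 26900 = 8410.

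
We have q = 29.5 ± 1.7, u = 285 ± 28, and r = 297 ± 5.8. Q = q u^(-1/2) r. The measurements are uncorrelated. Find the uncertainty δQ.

40.6

For a monomial Q ∝ q, u^(-1/2), r, fractional errors add in quadrature:
  (1·δq/q)² = (1×0.0576)² = 0.00332;  (−½·δu/u)² = (-0.5×0.0982)² = 0.00241;  (1·δr/r)² = (1×0.0195)² = 0.000381
δQ/Q = √(0.00612) = 0.0782
Q = 519, so δQ = 0.0782 × 519 = 40.6.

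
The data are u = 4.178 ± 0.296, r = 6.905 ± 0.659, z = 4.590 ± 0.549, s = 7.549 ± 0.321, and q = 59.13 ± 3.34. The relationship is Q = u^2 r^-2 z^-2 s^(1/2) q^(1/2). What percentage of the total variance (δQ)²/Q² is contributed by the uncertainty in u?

(δQ/Q)² = (2·δu/u)² + (-2·δr/r)² + (-2·δz/z)² + (½·δs/s)² + (½·δq/q)²
  u term: (2×0.0708)² = 0.0201
  r term: (-2×0.0954)² = 0.0364
  z term: (-2×0.120)² = 0.0572
  s term: (0.5×0.0425)² = 0.000452
  q term: (0.5×0.0565)² = 0.000798
Total = 0.115. Share from u = 0.0201/0.115 = 0.175.

17.5%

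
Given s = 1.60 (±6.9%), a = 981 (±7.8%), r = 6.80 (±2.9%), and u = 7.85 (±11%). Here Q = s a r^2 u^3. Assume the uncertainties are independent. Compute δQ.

Q is a product of powers, so relative uncertainties combine in quadrature:
  (1·δs/s)² = (1×0.0690)² = 0.00476;  (1·δa/a)² = (1×0.0780)² = 0.00608;  (2·δr/r)² = (2×0.0290)² = 0.00336;  (3·δu/u)² = (3×0.110)² = 0.109
δQ/Q = √(0.123) = 0.351
Q = 3.51e+07, so δQ = 0.351 × 3.51e+07 = 1.23e+07.

1.23e+07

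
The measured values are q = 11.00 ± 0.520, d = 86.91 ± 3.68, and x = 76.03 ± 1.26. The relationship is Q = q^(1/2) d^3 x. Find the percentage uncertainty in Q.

13.0%

Products/powers → add relative errors in quadrature, weighted by exponent:
  (½·δq/q)² = (0.5×0.0473)² = 0.000559;  (3·δd/d)² = (3×0.0423)² = 0.0161;  (1·δx/x)² = (1×0.0166)² = 0.000275
δQ/Q = √(0.0170) = 0.130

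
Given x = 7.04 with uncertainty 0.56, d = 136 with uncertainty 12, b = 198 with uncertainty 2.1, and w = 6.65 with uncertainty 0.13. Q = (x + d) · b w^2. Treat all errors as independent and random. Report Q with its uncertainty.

Let u = x + d = 143. δu = √(δx² + δd²) = √(0.314 + 144) = 12.0, so δu/u = 0.0840.
Q is then a monomial in u, b, w:
δQ/Q = √((δu/u)² + (1·δb/b)² + (2·δw/w)²) = √(0.00705 + 0.000112 + 0.00153) = 0.0932
Q = 1.25e+06, so δQ = 0.0932 × 1.25e+06 = 1.17e+05.

(1.25 ± 0.117) × 10^6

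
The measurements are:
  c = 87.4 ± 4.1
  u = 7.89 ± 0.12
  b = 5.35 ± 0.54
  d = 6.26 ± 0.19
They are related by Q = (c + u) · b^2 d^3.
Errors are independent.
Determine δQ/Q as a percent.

Let w = c + u = 95.3. δw = √(δc² + δu²) = √(16.8 + 0.0144) = 4.10, so δw/w = 0.0430.
Q is then a monomial in w, b, d:
δQ/Q = √((δw/w)² + (2·δb/b)² + (3·δd/d)²) = √(0.00185 + 0.0408 + 0.00829) = 0.226

22.6%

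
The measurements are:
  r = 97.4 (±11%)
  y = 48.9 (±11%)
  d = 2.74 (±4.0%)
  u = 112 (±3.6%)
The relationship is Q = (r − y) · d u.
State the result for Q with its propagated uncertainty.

14900 ± 3770

Let w = r − y = 48.5. δw = √(δr² + δy²) = √(115 + 28.9) = 12.0, so δw/w = 0.247.
Q is then a monomial in w, d, u:
δQ/Q = √((δw/w)² + (1·δd/d)² + (1·δu/u)²) = √(0.0611 + 0.00160 + 0.00130) = 0.253
Q = 14900, so δQ = 0.253 × 14900 = 3770.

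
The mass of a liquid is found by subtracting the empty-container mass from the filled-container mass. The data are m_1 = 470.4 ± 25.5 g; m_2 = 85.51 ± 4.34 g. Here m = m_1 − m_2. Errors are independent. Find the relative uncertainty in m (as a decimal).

0.0672

Each term contributes (cᵢ δxᵢ)² to (δm)²:
  (δm_1)² = 650;  (δm_2)² = 18.8
δm = √(669) = 25.9 g
m = 384.9 g, so δm/m = 25.9/384.9 = 0.0672.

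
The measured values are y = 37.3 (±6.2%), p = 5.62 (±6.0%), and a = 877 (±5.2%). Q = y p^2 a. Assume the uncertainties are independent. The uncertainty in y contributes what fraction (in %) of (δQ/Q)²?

(δQ/Q)² = (1·δy/y)² + (2·δp/p)² + (1·δa/a)²
  y term: (1×0.0620)² = 0.00384
  p term: (2×0.0600)² = 0.0144
  a term: (1×0.0520)² = 0.00270
Total = 0.0209. Share from y = 0.00384/0.0209 = 0.184.

18.4%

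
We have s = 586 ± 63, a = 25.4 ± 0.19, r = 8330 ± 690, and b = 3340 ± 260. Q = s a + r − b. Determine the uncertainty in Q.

Let p = s·a = 14900. δp/p = √((1·δs/s)² + (1·δa/a)²) = √(0.0116 + 5.6e-05) = 0.108, so δp = 1600.
Q = p + r − b: δQ = √(δp² + δr² + δb²) = √(2.57e+06 + 4.76e+05 + 67600) = 1770

1770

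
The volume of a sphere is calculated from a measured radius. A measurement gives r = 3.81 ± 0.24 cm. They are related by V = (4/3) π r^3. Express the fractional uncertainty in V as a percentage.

18.9%

For a monomial V ∝ r^3, fractional errors add in quadrature:
  (3·δr/r)² = (3×0.0630)² = 0.0357
δV/V = √(0.0357) = 0.189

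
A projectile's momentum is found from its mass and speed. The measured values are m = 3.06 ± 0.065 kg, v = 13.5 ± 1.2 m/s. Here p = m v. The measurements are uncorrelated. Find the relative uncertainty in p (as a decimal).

0.0914

Products/powers → add relative errors in quadrature, weighted by exponent:
  (1·δm/m)² = (1×0.0212)² = 0.000451;  (1·δv/v)² = (1×0.0889)² = 0.00790
δp/p = √(0.00835) = 0.0914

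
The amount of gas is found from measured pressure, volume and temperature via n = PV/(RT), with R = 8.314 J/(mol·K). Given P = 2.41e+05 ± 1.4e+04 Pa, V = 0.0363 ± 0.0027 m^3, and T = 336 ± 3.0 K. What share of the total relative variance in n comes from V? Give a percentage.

61.6%

(δn/n)² = (1·δP/P)² + (1·δV/V)² + (-1·δT/T)²
  P term: (1×0.0581)² = 0.00337
  V term: (1×0.0744)² = 0.00553
  T term: (-1×0.00893)² = 7.97e-05
Total = 0.00899. Share from V = 0.00553/0.00899 = 0.616.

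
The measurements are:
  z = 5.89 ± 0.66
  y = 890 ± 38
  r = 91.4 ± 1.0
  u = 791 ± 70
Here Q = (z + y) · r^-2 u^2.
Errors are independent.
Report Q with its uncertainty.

Let w = z + y = 896. δw = √(δz² + δy²) = √(0.436 + 1440) = 38.0, so δw/w = 0.0424.
Q is then a monomial in w, r, u:
δQ/Q = √((δw/w)² + (-2·δr/r)² + (2·δu/u)²) = √(0.00180 + 0.000479 + 0.0313) = 0.183
Q = 67100, so δQ = 0.183 × 67100 = 12300.

67100 ± 12300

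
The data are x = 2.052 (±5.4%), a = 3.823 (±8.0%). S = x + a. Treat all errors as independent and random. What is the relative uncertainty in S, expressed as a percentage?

Each term contributes (cᵢ δxᵢ)² to (δS)²:
  (δx)² = 0.0123;  (δa)² = 0.0935
δS = √(0.106) = 0.325
S = 5.875, so δS/S = 0.325/5.875 = 0.0554.

5.54%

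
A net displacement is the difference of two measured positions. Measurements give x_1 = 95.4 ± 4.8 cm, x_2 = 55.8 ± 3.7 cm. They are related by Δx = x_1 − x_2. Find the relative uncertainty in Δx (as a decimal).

Absolute uncertainties add in quadrature for a linear combination:
  (δx_1)² = 23.0;  (δx_2)² = 13.7
δΔx = √(36.7) = 6.06 cm
Δx = 39.6 cm, so δΔx/Δx = 6.06/39.6 = 0.153.

0.153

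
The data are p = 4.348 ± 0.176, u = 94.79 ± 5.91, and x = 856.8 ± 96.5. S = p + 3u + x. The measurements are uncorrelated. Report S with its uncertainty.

1146 ± 98.1

Each term contributes (cᵢ δxᵢ)² to (δS)²:
  (δp)² = 0.0310;  (3·δu)² = 314;  (δx)² = 9310
δS = √(9630) = 98.1
S = 1146.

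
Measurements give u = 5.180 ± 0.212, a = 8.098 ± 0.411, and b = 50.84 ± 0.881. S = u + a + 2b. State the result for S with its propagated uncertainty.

Each term contributes (cᵢ δxᵢ)² to (δS)²:
  (δu)² = 0.0449;  (δa)² = 0.169;  (2·δb)² = 3.10
δS = √(3.32) = 1.82
S = 115.0.

115.0 ± 1.82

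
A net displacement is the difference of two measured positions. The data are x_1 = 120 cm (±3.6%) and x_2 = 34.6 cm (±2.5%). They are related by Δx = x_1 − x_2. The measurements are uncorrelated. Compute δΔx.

Δx is a linear combination, so absolute uncertainties add in quadrature:
  (δx_1)² = 18.7;  (δx_2)² = 0.748
δΔx = √(19.4) = 4.41 cm

4.41 cm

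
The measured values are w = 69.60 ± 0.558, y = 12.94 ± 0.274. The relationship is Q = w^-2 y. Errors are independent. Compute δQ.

Since Q is a product/quotient, work with relative uncertainties:
  (-2·δw/w)² = (-2×0.00802)² = 0.000257;  (1·δy/y)² = (1×0.0212)² = 0.000448
δQ/Q = √(0.000705) = 0.0266
Q = 0.002671, so δQ = 0.0266 × 0.002671 = 7.1e-05.

7.1e-05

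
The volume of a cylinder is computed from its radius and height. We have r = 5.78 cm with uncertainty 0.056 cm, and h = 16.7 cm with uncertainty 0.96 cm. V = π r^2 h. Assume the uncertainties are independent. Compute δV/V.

Since V is a product/quotient, work with relative uncertainties:
  (2·δr/r)² = (2×0.00969)² = 0.000375;  (1·δh/h)² = (1×0.0575)² = 0.00330
δV/V = √(0.00368) = 0.0607

0.0607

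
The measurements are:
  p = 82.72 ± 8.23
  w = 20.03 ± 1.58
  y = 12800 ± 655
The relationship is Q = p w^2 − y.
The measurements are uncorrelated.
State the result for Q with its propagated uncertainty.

20390 ± 6220

Let h = p·w^2 = 33190. δh/h = √((1·δp/p)² + (2·δw/w)²) = √(0.00990 + 0.0249) = 0.187, so δh = 6190.
Q = h − y: δQ = √(δh² + δy²) = √(3.83e+07 + 4.29e+05) = 6220
Q = 20390.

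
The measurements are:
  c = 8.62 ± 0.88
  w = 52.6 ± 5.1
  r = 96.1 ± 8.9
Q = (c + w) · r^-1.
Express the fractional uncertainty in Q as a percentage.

Let u = c + w = 61.2. δu = √(δc² + δw²) = √(0.774 + 26.0) = 5.18, so δu/u = 0.0845.
Q is then a monomial in u, r:
δQ/Q = √((δu/u)² + (-1·δr/r)²) = √(0.00715 + 0.00858) = 0.125

12.5%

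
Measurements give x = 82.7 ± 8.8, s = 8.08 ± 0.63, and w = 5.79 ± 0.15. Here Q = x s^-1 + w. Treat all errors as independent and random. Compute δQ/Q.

0.0848

Let p = x·s^-1 = 10.2. δp/p = √((1·δx/x)² + (-1·δs/s)²) = √(0.0113 + 0.00608) = 0.132, so δp = 1.35.
Q = p + w: δQ = √(δp² + δw²) = √(1.82 + 0.0225) = 1.36
Q = 16.0, so δQ/Q = 1.36/16.0 = 0.0848.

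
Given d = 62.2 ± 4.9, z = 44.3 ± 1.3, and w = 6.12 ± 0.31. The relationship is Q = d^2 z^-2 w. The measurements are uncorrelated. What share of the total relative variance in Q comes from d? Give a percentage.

80.5%

(δQ/Q)² = (2·δd/d)² + (-2·δz/z)² + (1·δw/w)²
  d term: (2×0.0788)² = 0.0248
  z term: (-2×0.0293)² = 0.00344
  w term: (1×0.0507)² = 0.00257
Total = 0.0308. Share from d = 0.0248/0.0308 = 0.805.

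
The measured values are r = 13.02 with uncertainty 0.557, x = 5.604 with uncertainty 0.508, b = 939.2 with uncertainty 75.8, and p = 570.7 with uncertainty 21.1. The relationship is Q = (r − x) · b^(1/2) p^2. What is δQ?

Let u = r − x = 7.416. δu = √(δr² + δx²) = √(0.310 + 0.258) = 0.754, so δu/u = 0.102.
Q is then a monomial in u, b, p:
δQ/Q = √((δu/u)² + (½·δb/b)² + (2·δp/p)²) = √(0.0103 + 0.00163 + 0.00547) = 0.132
Q = 7.402e+07, so δQ = 0.132 × 7.402e+07 = 9.77e+06.

9.77e+06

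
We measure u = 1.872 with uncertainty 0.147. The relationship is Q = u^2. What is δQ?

Q ∝ u^2, so δQ/Q = |2| · δu/u = 2 × 0.0785 = 0.157.
Q = 3.504, so δQ = 0.157 × 3.504 = 0.550.

0.550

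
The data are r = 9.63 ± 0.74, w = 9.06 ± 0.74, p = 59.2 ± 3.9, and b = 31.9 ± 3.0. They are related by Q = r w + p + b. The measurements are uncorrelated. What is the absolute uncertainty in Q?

11.0

Let h = r·w = 87.2. δh/h = √((1·δr/r)² + (1·δw/w)²) = √(0.00590 + 0.00667) = 0.112, so δh = 9.78.
Q = h + p + b: δQ = √(δh² + δp² + δb²) = √(95.7 + 15.2 + 9.00) = 11.0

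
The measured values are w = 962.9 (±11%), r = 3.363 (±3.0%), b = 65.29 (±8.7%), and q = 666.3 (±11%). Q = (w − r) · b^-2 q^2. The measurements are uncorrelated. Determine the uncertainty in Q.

Let u = w − r = 959.5. δu = √(δw² + δr²) = √(11200 + 0.0102) = 106, so δu/u = 0.110.
Q is then a monomial in u, b, q:
δQ/Q = √((δu/u)² + (-2·δb/b)² + (2·δq/q)²) = √(0.0122 + 0.0303 + 0.0484) = 0.301
Q = 99930, so δQ = 0.301 × 99930 = 30100.

30100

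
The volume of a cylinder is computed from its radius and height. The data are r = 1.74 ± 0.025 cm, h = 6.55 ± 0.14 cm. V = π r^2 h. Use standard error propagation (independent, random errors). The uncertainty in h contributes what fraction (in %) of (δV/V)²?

35.6%

(δV/V)² = (2·δr/r)² + (1·δh/h)²
  r term: (2×0.0144)² = 0.000826
  h term: (1×0.0214)² = 0.000457
Total = 0.00128. Share from h = 0.000457/0.00128 = 0.356.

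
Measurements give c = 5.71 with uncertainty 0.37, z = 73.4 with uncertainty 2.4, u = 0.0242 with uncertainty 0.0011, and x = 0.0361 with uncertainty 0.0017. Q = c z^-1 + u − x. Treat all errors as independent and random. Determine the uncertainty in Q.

0.00600

Let p = c·z^-1 = 0.0778. δp/p = √((1·δc/c)² + (-1·δz/z)²) = √(0.00420 + 0.00107) = 0.0726, so δp = 0.00565.
Q = p + u − x: δQ = √(δp² + δu² + δx²) = √(3.19e-05 + 1.21e-06 + 2.89e-06) = 0.00600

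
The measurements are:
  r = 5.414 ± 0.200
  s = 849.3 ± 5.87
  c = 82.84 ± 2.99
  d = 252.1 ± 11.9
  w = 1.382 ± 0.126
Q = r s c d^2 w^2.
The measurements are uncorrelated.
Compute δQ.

9.79e+09

Q is a product of powers, so relative uncertainties combine in quadrature:
  (1·δr/r)² = (1×0.0369)² = 0.00136;  (1·δs/s)² = (1×0.00691)² = 4.78e-05;  (1·δc/c)² = (1×0.0361)² = 0.00130;  (2·δd/d)² = (2×0.0472)² = 0.00891;  (2·δw/w)² = (2×0.0912)² = 0.0332
δQ/Q = √(0.0449) = 0.212
Q = 4.624e+10, so δQ = 0.212 × 4.624e+10 = 9.79e+09.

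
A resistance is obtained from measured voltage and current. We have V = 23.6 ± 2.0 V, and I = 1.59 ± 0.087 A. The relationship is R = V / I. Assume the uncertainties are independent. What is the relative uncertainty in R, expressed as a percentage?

Relative error in a monomial: (δR/R)² = Σ (nᵢ · δxᵢ/xᵢ)².
  (1·δV/V)² = (1×0.0847)² = 0.00718;  (-1·δI/I)² = (-1×0.0547)² = 0.00299
δR/R = √(0.0102) = 0.101

10.1%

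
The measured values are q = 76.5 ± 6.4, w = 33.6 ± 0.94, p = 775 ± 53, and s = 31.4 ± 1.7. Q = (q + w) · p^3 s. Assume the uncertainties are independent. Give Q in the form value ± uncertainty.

Let u = q + w = 110. δu = √(δq² + δw²) = √(41.0 + 0.884) = 6.47, so δu/u = 0.0588.
Q is then a monomial in u, p, s:
δQ/Q = √((δu/u)² + (3·δp/p)² + (1·δs/s)²) = √(0.00345 + 0.0421 + 0.00293) = 0.220
Q = 1.61e+12, so δQ = 0.220 × 1.61e+12 = 3.54e+11.

(1.61 ± 0.354) × 10^12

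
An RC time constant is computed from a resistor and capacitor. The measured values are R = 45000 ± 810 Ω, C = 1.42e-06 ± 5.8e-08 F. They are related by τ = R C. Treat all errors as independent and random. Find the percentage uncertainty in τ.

Since τ is a product/quotient, work with relative uncertainties:
  (1·δR/R)² = (1×0.0180)² = 0.000324;  (1·δC/C)² = (1×0.0408)² = 0.00167
δτ/τ = √(0.00199) = 0.0446

4.46%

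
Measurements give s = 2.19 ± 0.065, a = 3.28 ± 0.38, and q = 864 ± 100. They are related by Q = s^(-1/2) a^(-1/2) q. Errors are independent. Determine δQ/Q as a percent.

For a monomial Q ∝ s^(-1/2), a^(-1/2), q, fractional errors add in quadrature:
  (−½·δs/s)² = (-0.5×0.0297)² = 0.000220;  (−½·δa/a)² = (-0.5×0.116)² = 0.00336;  (1·δq/q)² = (1×0.116)² = 0.0134
δQ/Q = √(0.0170) = 0.130

13.0%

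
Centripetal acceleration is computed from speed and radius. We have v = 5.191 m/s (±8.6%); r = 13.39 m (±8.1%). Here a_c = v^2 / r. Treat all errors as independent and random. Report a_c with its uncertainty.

2.012 ± 0.383 m/s^2

Relative error in a monomial: (δa_c/a_c)² = Σ (nᵢ · δxᵢ/xᵢ)².
  (2·δv/v)² = (2×0.0860)² = 0.0296;  (-1·δr/r)² = (-1×0.0810)² = 0.00656
δa_c/a_c = √(0.0361) = 0.190
a_c = 2.012 m/s^2, so δa_c = 0.190 × 2.012 = 0.383 m/s^2.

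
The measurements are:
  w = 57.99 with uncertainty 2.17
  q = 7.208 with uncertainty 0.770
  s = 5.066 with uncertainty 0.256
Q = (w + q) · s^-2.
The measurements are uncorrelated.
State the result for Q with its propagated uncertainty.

Let u = w + q = 65.20. δu = √(δw² + δq²) = √(4.71 + 0.593) = 2.30, so δu/u = 0.0353.
Q is then a monomial in u, s:
δQ/Q = √((δu/u)² + (-2·δs/s)²) = √(0.00125 + 0.0102) = 0.107
Q = 2.540, so δQ = 0.107 × 2.540 = 0.272.

2.540 ± 0.272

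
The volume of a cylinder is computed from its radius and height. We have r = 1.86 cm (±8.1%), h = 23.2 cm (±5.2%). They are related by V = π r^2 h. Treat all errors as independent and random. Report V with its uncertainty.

252 ± 42.9 cm^3

Products/powers → add relative errors in quadrature, weighted by exponent:
  (2·δr/r)² = (2×0.0810)² = 0.0262;  (1·δh/h)² = (1×0.0520)² = 0.00270
δV/V = √(0.0289) = 0.170
V = 252 cm^3, so δV = 0.170 × 252 = 42.9 cm^3.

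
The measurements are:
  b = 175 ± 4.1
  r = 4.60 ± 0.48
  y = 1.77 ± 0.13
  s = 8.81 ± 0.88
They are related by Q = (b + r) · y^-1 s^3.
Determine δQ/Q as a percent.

Let u = b + r = 180. δu = √(δb² + δr²) = √(16.8 + 0.230) = 4.13, so δu/u = 0.0230.
Q is then a monomial in u, y, s:
δQ/Q = √((δu/u)² + (-1·δy/y)² + (3·δs/s)²) = √(0.000528 + 0.00539 + 0.0898) = 0.309

30.9%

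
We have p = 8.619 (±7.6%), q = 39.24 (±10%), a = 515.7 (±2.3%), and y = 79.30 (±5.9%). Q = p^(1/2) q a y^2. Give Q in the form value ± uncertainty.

(3.736 ± 0.601) × 10^8

Since Q is a product/quotient, work with relative uncertainties:
  (½·δp/p)² = (0.5×0.0760)² = 0.00144;  (1·δq/q)² = (1×0.100)² = 0.0100;  (1·δa/a)² = (1×0.0230)² = 0.000529;  (2·δy/y)² = (2×0.0590)² = 0.0139
δQ/Q = √(0.0259) = 0.161
Q = 3.736e+08, so δQ = 0.161 × 3.736e+08 = 6.01e+07.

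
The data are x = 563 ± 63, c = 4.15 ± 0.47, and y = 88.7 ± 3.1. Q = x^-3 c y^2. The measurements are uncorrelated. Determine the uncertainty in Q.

Each factor contributes (exponent × relative error)² to (δQ/Q)²:
  (-3·δx/x)² = (-3×0.112)² = 0.113;  (1·δc/c)² = (1×0.113)² = 0.0128;  (2·δy/y)² = (2×0.0349)² = 0.00489
δQ/Q = √(0.130) = 0.361
Q = 0.000183, so δQ = 0.361 × 0.000183 = 6.61e-05.

6.61e-05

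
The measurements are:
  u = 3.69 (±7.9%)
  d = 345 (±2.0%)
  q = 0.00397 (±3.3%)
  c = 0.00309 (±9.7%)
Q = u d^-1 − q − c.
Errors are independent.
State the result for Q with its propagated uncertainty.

Let p = u·d^-1 = 0.0107. δp/p = √((1·δu/u)² + (-1·δd/d)²) = √(0.00624 + 0.000400) = 0.0815, so δp = 0.000872.
Q = p − q − c: δQ = √(δp² + δq² + δc²) = √(7.6e-07 + 1.72e-08 + 8.98e-08) = 0.000931
Q = 0.00364.

0.00364 ± 0.000931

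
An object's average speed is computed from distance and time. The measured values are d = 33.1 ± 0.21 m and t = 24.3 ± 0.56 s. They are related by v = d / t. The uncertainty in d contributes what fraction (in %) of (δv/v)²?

7.05%

(δv/v)² = (1·δd/d)² + (-1·δt/t)²
  d term: (1×0.00634)² = 4.03e-05
  t term: (-1×0.0230)² = 0.000531
Total = 0.000571. Share from d = 4.03e-05/0.000571 = 0.0705.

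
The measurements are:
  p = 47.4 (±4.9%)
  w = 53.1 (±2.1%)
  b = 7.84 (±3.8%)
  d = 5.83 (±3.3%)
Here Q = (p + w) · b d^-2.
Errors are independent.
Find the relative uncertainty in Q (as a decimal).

0.0804

Let u = p + w = 100. δu = √(δp² + δw²) = √(5.39 + 1.24) = 2.58, so δu/u = 0.0256.
Q is then a monomial in u, b, d:
δQ/Q = √((δu/u)² + (1·δb/b)² + (-2·δd/d)²) = √(0.000657 + 0.00144 + 0.00436) = 0.0804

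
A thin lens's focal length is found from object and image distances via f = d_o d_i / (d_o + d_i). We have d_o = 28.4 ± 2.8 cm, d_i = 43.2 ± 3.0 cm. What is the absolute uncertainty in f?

1.12 cm

∂f/∂d_o = (d_i/(d_o+d_i))² = 0.364;  ∂f/∂d_i = (d_o/(d_o+d_i))² = 0.157
δf = √((∂f/∂d_o · δd_o)² + (∂f/∂d_i · δd_i)²) = √(1.04 + 0.223) = 1.12 cm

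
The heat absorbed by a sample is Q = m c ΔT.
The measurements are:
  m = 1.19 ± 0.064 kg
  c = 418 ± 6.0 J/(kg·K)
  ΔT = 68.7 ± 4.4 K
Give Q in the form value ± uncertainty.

34200 ± 2900 J

Since Q is a product/quotient, work with relative uncertainties:
  (1·δm/m)² = (1×0.0538)² = 0.00289;  (1·δc/c)² = (1×0.0144)² = 0.000206;  (1·δΔT/ΔT)² = (1×0.0640)² = 0.00410
δQ/Q = √(0.00720) = 0.0849
Q = 34200 J, so δQ = 0.0849 × 34200 = 2900 J.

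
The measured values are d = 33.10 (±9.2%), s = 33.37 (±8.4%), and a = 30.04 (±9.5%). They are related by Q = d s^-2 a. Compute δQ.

0.191

Q is a product of powers, so relative uncertainties combine in quadrature:
  (1·δd/d)² = (1×0.0920)² = 0.00846;  (-2·δs/s)² = (-2×0.0840)² = 0.0282;  (1·δa/a)² = (1×0.0950)² = 0.00903
δQ/Q = √(0.0457) = 0.214
Q = 0.8929, so δQ = 0.214 × 0.8929 = 0.191.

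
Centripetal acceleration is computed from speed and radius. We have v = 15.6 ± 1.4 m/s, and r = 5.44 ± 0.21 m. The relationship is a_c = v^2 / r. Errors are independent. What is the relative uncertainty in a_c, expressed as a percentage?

18.4%

Relative error in a monomial: (δa_c/a_c)² = Σ (nᵢ · δxᵢ/xᵢ)².
  (2·δv/v)² = (2×0.0897)² = 0.0322;  (-1·δr/r)² = (-1×0.0386)² = 0.00149
δa_c/a_c = √(0.0337) = 0.184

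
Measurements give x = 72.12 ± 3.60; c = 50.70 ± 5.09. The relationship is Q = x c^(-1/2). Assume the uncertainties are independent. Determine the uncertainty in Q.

0.717

Q is a product of powers, so relative uncertainties combine in quadrature:
  (1·δx/x)² = (1×0.0499)² = 0.00249;  (−½·δc/c)² = (-0.5×0.100)² = 0.00252
δQ/Q = √(0.00501) = 0.0708
Q = 10.13, so δQ = 0.0708 × 10.13 = 0.717.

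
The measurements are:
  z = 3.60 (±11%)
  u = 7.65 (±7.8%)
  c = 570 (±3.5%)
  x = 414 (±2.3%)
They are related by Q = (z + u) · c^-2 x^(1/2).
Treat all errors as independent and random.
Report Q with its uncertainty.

(7.05 ± 0.672) × 10^-4

Let w = z + u = 11.2. δw = √(δz² + δu²) = √(0.157 + 0.356) = 0.716, so δw/w = 0.0637.
Q is then a monomial in w, c, x:
δQ/Q = √((δw/w)² + (-2·δc/c)² + (½·δx/x)²) = √(0.00405 + 0.00490 + 0.000132) = 0.0953
Q = 0.000705, so δQ = 0.0953 × 0.000705 = 6.72e-05.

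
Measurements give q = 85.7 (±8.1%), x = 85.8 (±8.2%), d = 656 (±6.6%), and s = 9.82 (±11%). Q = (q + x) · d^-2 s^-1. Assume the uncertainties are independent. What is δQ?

7.35e-06

Let u = q + x = 172. δu = √(δq² + δx²) = √(48.2 + 49.5) = 9.88, so δu/u = 0.0576.
Q is then a monomial in u, d, s:
δQ/Q = √((δu/u)² + (-2·δd/d)² + (-1·δs/s)²) = √(0.00332 + 0.0174 + 0.0121) = 0.181
Q = 4.06e-05, so δQ = 0.181 × 4.06e-05 = 7.35e-06.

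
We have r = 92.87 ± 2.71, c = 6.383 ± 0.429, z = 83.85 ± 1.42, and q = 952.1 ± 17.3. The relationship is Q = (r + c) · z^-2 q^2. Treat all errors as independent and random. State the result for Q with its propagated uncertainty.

12800 ± 728

Let u = r + c = 99.25. δu = √(δr² + δc²) = √(7.34 + 0.184) = 2.74, so δu/u = 0.0276.
Q is then a monomial in u, z, q:
δQ/Q = √((δu/u)² + (-2·δz/z)² + (2·δq/q)²) = √(0.000764 + 0.00115 + 0.00132) = 0.0569
Q = 12800, so δQ = 0.0569 × 12800 = 728.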